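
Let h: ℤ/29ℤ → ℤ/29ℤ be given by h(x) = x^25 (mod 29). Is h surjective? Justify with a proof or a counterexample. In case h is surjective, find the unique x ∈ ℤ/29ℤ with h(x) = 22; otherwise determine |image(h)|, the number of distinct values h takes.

9

Since 29 is prime, the nonzero elements of ℤ/29ℤ form a cyclic group of order 28.
As gcd(25, 28) = 1, raising to the 25th power is a bijection on this group: if u^25 ≡ v^25 then (uv^{−1})^25 = 1, and the only element of order dividing gcd(25, 28) = 1 is 1, so u = v.
With h(0) = 0 this makes h injective on all of ℤ/29ℤ, hence bijective (finite equal-size domain and codomain). In particular h is surjective.
Since h is surjective, we find the preimage of 22. The inverse of x ↦ x^25 on (ℤ/29ℤ)^× is x ↦ x^9, because 25·9 = 225 = 8·28 + 1 ≡ 1 (mod 28) and x^{28} = 1 for x ≠ 0 (Fermat). So h⁻¹(22) = 22^9 mod 29.
Repeated squaring mod 29: 22^1 ≡ 22, 22^2 ≡ 22² = 484 ≡ 20, 22^4 ≡ 20² = 400 ≡ 23, 22^8 ≡ 23² = 529 ≡ 7. Since 9 = 8 + 1, 22^9 ≡ 7·22: 7·22 = 154 ≡ 9. So 22^9 ≡ 9 (mod 29).
Hence h⁻¹(22) = 9.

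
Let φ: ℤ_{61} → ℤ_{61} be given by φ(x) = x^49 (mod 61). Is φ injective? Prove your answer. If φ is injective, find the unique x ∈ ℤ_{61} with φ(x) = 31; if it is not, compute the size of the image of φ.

Since 61 is prime, the nonzero elements of ℤ_{61} form a cyclic group of order 60.
As gcd(49, 60) = 1, raising to the 49th power is a bijection on this group: if x_1^49 ≡ x_2^49 then (x_1x_2^{−1})^49 = 1, and the only element of order dividing gcd(49, 60) = 1 is 1, so x_1 = x_2.
With φ(0) = 0 this makes φ injective on all of ℤ_{61}, hence bijective (finite equal-size domain and codomain). In particular φ is injective.
Since φ is injective, we find the preimage of 31. The inverse of x ↦ x^49 on (ℤ_{61})^× is x ↦ x^49, because 49·49 = 2401 = 40·60 + 1 ≡ 1 (mod 60) and x^{60} = 1 for x ≠ 0 (Fermat). So φ⁻¹(31) = 31^49 mod 61.
Repeated squaring mod 61: 31^1 ≡ 31, 31^2 ≡ 31² = 961 ≡ 46, 31^4 ≡ 46² = 2116 ≡ 42, 31^8 ≡ 42² = 1764 ≡ 56, 31^16 ≡ 56² = 3136 ≡ 25, 31^32 ≡ 25² = 625 ≡ 15. Since 49 = 32 + 16 + 1, 31^49 ≡ 15·25·31: 15·25 = 375 ≡ 9, then 9·31 = 279 ≡ 35. So 31^49 ≡ 35 (mod 61).
Hence φ⁻¹(31) = 35.

35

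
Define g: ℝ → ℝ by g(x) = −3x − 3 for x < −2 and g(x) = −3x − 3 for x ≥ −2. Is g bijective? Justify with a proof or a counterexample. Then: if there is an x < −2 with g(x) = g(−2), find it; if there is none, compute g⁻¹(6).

-3

Both pieces are strictly decreasing (slopes −3 and −3), so each is injective on its own interval.
The left piece maps (−∞, −2) onto (3, ∞); the right piece maps [−2, ∞) onto (−∞, 3].
Since 3 = 3, the images partition ℝ: g is injective and surjective, hence bijective.
Because the two images are disjoint, no x < −2 has g(x) = g(−2), so we compute g⁻¹(6): 6 lies in (3, ∞), so solve −3x − 3 = 6: x = (6 + 3)/(−3) = −3.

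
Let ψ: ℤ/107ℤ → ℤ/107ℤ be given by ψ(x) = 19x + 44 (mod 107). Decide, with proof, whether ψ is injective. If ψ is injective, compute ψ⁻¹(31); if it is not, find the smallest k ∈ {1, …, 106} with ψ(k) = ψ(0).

If ψ(a) = ψ(b), then 19a ≡ 19b (mod 107). Because gcd(19, 107) = 1, we may cancel 19 to get a ≡ b (mod 107).
Therefore ψ is injective.
We now compute 19⁻¹ mod 107 explicitly. Euclid's algorithm: 107 = 5·19 + 12, 19 = 1·12 + 7, 12 = 1·7 + 5, 7 = 1·5 + 2, 5 = 2·2 + 1; back-substituting gives 1 = 62·19 − 11·107, so 19⁻¹ ≡ 62 (mod 107).
Since ψ is injective, we find ψ⁻¹(31): we need 19x ≡ 31 − 44 ≡ 94 (mod 107). Using 19⁻¹ = 62: x ≡ 62·94 = 5828 = 54·107 + 50, so x = 50.
Check: ψ(50) = 19·50 + 44 = 994 = 9·107 + 31 ≡ 31 (mod 107).

50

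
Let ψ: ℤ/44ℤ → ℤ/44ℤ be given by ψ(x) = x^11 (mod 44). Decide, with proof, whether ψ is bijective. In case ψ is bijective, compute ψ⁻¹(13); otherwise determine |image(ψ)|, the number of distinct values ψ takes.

33

ψ(0) = 0^11 = 0.
ψ(22): Repeated squaring mod 44: 22^1 ≡ 22, 22^2 ≡ 22² = 484 ≡ 0, 22^4 ≡ 0² = 0, 22^8 ≡ 0² = 0. Since 11 = 8 + 2 + 1, 22^11 ≡ 0·0·22: 0·0 = 0, then 0·22 = 0. So 22^11 ≡ 0 (mod 44).
So ψ(0) = ψ(22) = 0 while 0 ≠ 22, therefore ψ is not injective, hence not bijective.
Since ψ is not bijective, we determine |image(ψ)|. Computing x^11 mod 44 for each x (by repeated squaring, reducing mod 44 at every step), the values ψ(0), ψ(1), …, ψ(43) are: 0, 1, 24, 3, 4, 5, 28, 7, 8, 9, 32, 11, 12, 13, 36, 15, 16, 17, 40, 19, 20, 21, 0, 23, 24, 25, 4, 27, 28, 29, 8, 31, 32, 33, 12, 35, 36, 37, 16, 39, 40, 41, 20, 43.
The distinct values are {0, 1, 3, 4, 5, 7, 8, 9, 11, 12, 13, 15, 16, 17, 19, 20, 21, 23, 24, 25, 27, 28, 29, 31, 32, 33, 35, 36, 37, 39, 40, 41, 43}; there are 33 of them.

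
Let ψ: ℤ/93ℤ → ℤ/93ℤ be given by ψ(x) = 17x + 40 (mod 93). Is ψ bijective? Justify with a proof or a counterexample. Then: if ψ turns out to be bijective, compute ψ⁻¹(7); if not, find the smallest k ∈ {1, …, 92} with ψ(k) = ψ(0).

Recall that injectivity means: for all a, b in the domain, ψ(a) = ψ(b) implies a = b.
If ψ(a) = ψ(b), then 17a ≡ 17b (mod 93). Because gcd(17, 93) = 1, we may cancel 17 to get a ≡ b (mod 93).
We now compute 17⁻¹ mod 93 explicitly. Euclid's algorithm: 93 = 5·17 + 8, 17 = 2·8 + 1; back-substituting gives 1 = 11·17 − 2·93, so 17⁻¹ ≡ 11 (mod 93).
Then y ↦ 11(y − 40) is a two-sided inverse to ψ, so every y ∈ ℤ/93ℤ has a preimage.
So ψ is bijective.
Since ψ is bijective, we compute ψ⁻¹(7): solve 17x + 40 ≡ 7 (mod 93), i.e. 17x ≡ 60 (mod 93).
Multiplying by 17⁻¹ = 11 gives x ≡ 11·60 = 660 = 7·93 + 9 ≡ 9 (mod 93).
Check: ψ(9) = 17·9 + 40 = 193 = 2·93 + 7 ≡ 7 (mod 93).

9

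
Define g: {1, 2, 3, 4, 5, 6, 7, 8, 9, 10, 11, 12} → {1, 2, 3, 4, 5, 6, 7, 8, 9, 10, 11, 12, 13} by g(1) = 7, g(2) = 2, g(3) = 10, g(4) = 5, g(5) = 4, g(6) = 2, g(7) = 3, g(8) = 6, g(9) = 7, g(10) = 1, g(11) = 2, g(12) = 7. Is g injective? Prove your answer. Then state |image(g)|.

8

g(2) = 2 = g(6) with 2 ≠ 6, so g is not injective.
The image of g is {1, 2, 3, 4, 5, 6, 7, 10}, which has 8 elements.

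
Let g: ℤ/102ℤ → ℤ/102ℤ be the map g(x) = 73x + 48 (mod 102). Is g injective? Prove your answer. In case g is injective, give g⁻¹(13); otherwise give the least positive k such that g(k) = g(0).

61

Recall that g is injective if g(u) = g(v) implies u = v.
Suppose g(u) = g(v) in ℤ/102ℤ. Then 73u + 48 ≡ 73v + 48 (mod 102), therefore 73(u − v) ≡ 0 (mod 102).
Since gcd(73, 102) = 1, 73 is invertible modulo 102, so u − v ≡ 0 (mod 102), i.e. u = v.
Hence g is injective.
We now compute 73⁻¹ mod 102 explicitly. Euclid's algorithm: 102 = 1·73 + 29, 73 = 2·29 + 15, 29 = 1·15 + 14, 15 = 1·14 + 1; back-substituting gives 1 = 7·73 − 5·102, so 73⁻¹ ≡ 7 (mod 102).
Since g is injective, we find g⁻¹(13): we need 73x ≡ 13 − 48 ≡ 67 (mod 102). Using 73⁻¹ = 7: x ≡ 7·67 = 469 = 4·102 + 61, so x = 61.
Check: g(61) = 73·61 + 48 = 4501 = 44·102 + 13 ≡ 13 (mod 102).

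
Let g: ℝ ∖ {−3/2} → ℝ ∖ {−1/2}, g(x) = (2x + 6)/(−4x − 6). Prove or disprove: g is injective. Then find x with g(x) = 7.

-8/5

Suppose g(a) = g(b). Cross-multiplying: (2a + 6)(−4b − 6) = (2b + 6)(−4a − 6).
Expanding both sides and cancelling the symmetric terms leaves 12·(a − b) = 0. Since 12 ≠ 0, a = b. Thus g is injective.
Solving g(x) = 7: cross-multiplying gives 2x + 6 = 7(−4x − 6), which rearranges to 30x = −48, so x = −8/5.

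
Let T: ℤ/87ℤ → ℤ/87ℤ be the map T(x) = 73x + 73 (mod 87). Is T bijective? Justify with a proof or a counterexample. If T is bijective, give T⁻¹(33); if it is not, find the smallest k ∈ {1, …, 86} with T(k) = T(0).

Suppose T(a) = T(b) in ℤ/87ℤ. Then 73a + 73 ≡ 73b + 73 (mod 87), thus 73(a − b) ≡ 0 (mod 87).
Since gcd(73, 87) = 1, 73 is invertible modulo 87, therefore a − b ≡ 0 (mod 87), i.e. a = b.
We now compute 73⁻¹ mod 87 explicitly. Euclid's algorithm: 87 = 1·73 + 14, 73 = 5·14 + 3, 14 = 4·3 + 2, 3 = 1·2 + 1; back-substituting gives 1 = 31·73 − 26·87, so 73⁻¹ ≡ 31 (mod 87).
For any y ∈ ℤ/87ℤ, x = 31(y − 73) mod 87 satisfies T(x) = 73·31(y − 73) + 73 ≡ y (since 73·31 ≡ 1 mod 87). So every y has a preimage.
Therefore T is bijective.
Since T is bijective, we compute T⁻¹(33): solve 73x + 73 ≡ 33 (mod 87), i.e. 73x ≡ 47 (mod 87).
Multiplying by 73⁻¹ = 31 gives x ≡ 31·47 = 1457 = 16·87 + 65 ≡ 65 (mod 87).
Check: T(65) = 73·65 + 73 = 4818 = 55·87 + 33 ≡ 33 (mod 87).

65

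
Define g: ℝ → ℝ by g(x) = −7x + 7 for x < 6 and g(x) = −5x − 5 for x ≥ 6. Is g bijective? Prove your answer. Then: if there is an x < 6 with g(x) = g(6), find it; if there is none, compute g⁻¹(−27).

Both pieces are strictly decreasing (slopes −7 and −5), so each is injective on its own interval.
The left piece maps (−∞, 6) onto (−35, ∞); the right piece maps [6, ∞) onto (−∞, −35].
Since −35 = −35, the images partition ℝ: g is injective and surjective, hence bijective.
Because the two images are disjoint, no x < 6 has g(x) = g(6), so we compute g⁻¹(−27): −27 lies in (−35, ∞), so solve −7x + 7 = −27: x = (−27 − 7)/(−7) = 34/7.

34/7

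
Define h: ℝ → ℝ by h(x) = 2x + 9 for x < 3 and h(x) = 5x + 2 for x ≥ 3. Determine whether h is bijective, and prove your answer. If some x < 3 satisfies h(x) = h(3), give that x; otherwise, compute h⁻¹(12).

Both pieces are strictly increasing (slopes 2 and 5), so each is injective on its own interval.
The left piece maps (−∞, 3) onto (−∞, 15); the right piece maps [3, ∞) onto [17, ∞).
The images leave a gap (15 has no preimage), so h is not surjective, hence not bijective.
Because the two images are disjoint, no x < 3 has h(x) = h(3), so we compute h⁻¹(12): 12 lies in (−∞, 15), so solve 2x + 9 = 12: x = (12 − 9)/2 = 3/2.

3/2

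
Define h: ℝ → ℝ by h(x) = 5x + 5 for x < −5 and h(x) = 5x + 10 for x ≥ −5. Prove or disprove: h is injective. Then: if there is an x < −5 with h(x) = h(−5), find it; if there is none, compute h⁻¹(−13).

Both pieces are strictly increasing (slopes 5 and 5), so each is injective on its own interval.
The left piece maps (−∞, −5) onto (−∞, −20); the right piece maps [−5, ∞) onto [−15, ∞).
These images are disjoint, so no value is attained by both pieces. Thus h is injective.
Because the two images are disjoint, no x < −5 has h(x) = h(−5), so we compute h⁻¹(−13): −13 lies in [−15, ∞), so solve 5x + 10 = −13: x = (−13 − 10)/5 = −23/5.

-23/5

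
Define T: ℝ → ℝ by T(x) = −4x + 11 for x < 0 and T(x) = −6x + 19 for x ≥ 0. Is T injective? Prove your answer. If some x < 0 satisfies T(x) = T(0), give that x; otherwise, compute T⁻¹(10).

-2

Both pieces are strictly decreasing (slopes −4 and −6), so each is injective on its own interval.
The left piece maps (−∞, 0) onto (11, ∞); the right piece maps [0, ∞) onto (−∞, 19].
These images overlap. In particular T(0) = 19 (right piece), and solving −4x + 11 = 19 on the left piece gives x = −2 < 0.
So T(−2) = T(0) with −2 ≠ 0, and T is not injective. This x = −2 is the requested value below 0.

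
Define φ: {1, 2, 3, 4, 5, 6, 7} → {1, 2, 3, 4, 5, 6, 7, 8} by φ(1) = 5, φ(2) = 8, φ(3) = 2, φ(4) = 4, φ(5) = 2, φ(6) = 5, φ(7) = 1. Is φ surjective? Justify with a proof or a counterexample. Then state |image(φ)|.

5

No element maps to 3, so φ is not surjective.
The image of φ is {1, 2, 4, 5, 8}, which has 5 elements.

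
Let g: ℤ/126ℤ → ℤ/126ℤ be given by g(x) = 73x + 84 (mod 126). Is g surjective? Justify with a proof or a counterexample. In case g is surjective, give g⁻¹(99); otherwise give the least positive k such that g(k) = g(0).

Recall: g is surjective if every y in the codomain equals g(x) for some x in the domain.
Since gcd(73, 126) = 1, 73 is invertible modulo 126. Euclid's algorithm: 126 = 1·73 + 53, 73 = 1·53 + 20, 53 = 2·20 + 13, 20 = 1·13 + 7, 13 = 1·7 + 6, 7 = 1·6 + 1; back-substituting gives 1 = 19·73 − 11·126, so 73⁻¹ ≡ 19 (mod 126).
Then y ↦ 19(y − 84) is a two-sided inverse to g, so every y ∈ ℤ/126ℤ has a preimage.
Therefore g is surjective.
Since g is surjective, we compute g⁻¹(99): solve 73x + 84 ≡ 99 (mod 126), i.e. 73x ≡ 15 (mod 126).
Multiplying by 73⁻¹ = 19 gives x ≡ 19·15 = 285 = 2·126 + 33 ≡ 33 (mod 126).
Check: g(33) = 73·33 + 84 = 2493 = 19·126 + 99 ≡ 99 (mod 126).

33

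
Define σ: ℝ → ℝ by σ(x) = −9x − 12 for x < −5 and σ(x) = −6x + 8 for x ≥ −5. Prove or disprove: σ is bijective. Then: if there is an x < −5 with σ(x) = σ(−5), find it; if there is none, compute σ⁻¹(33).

Both pieces are strictly decreasing (slopes −9 and −6), so each is injective on its own interval.
The left piece maps (−∞, −5) onto (33, ∞); the right piece maps [−5, ∞) onto (−∞, 38].
These images overlap. In particular σ(−5) = 38 (right piece), and solving −9x − 12 = 38 on the left piece gives x = −50/9 < −5.
So σ(−50/9) = σ(−5) with −50/9 ≠ −5, and σ is not injective, hence not bijective. This x = −50/9 is the requested value below −5.

-50/9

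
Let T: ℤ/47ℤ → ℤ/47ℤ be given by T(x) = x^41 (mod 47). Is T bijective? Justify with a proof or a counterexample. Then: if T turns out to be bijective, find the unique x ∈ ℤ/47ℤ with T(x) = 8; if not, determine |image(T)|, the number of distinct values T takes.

16

Since 47 is prime, the nonzero elements of ℤ/47ℤ form a cyclic group of order 46.
As gcd(41, 46) = 1, raising to the 41st power is a bijection on this group: if u^41 ≡ v^41 then (uv^{−1})^41 = 1, and the only element of order dividing gcd(41, 46) = 1 is 1, so u = v.
With T(0) = 0 this makes T injective on all of ℤ/47ℤ, hence bijective (finite equal-size domain and codomain). In particular T is bijective.
Since T is bijective, we find the preimage of 8. The inverse of x ↦ x^41 on (ℤ/47ℤ)^× is x ↦ x^9, because 41·9 = 369 = 8·46 + 1 ≡ 1 (mod 46) and x^{46} = 1 for x ≠ 0 (Fermat). So T⁻¹(8) = 8^9 mod 47.
Repeated squaring mod 47: 8^1 ≡ 8, 8^2 ≡ 8² = 64 ≡ 17, 8^4 ≡ 17² = 289 ≡ 7, 8^8 ≡ 7² = 49 ≡ 2. Since 9 = 8 + 1, 8^9 ≡ 2·8: 2·8 = 16. So 8^9 ≡ 16 (mod 47).
Hence T⁻¹(8) = 16.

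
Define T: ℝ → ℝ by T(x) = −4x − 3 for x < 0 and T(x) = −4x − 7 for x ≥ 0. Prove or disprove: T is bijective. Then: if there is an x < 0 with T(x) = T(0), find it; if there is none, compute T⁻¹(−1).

Both pieces are strictly decreasing (slopes −4 and −4), so each is injective on its own interval.
The left piece maps (−∞, 0) onto (−3, ∞); the right piece maps [0, ∞) onto (−∞, −7].
The images leave a gap (−3 has no preimage), so T is not surjective, hence not bijective.
Because the two images are disjoint, no x < 0 has T(x) = T(0), so we compute T⁻¹(−1): −1 lies in (−3, ∞), so solve −4x − 3 = −1: x = (−1 + 3)/(−4) = −1/2.

-1/2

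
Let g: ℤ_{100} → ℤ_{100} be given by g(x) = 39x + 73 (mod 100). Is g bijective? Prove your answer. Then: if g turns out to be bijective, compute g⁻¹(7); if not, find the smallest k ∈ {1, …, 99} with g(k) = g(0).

Suppose g(a) = g(b) in ℤ_{100}. Then 39a + 73 ≡ 39b + 73 (mod 100), therefore 39(a − b) ≡ 0 (mod 100).
Since gcd(39, 100) = 1, 39 is invertible modulo 100, hence a − b ≡ 0 (mod 100), i.e. a = b.
We now compute 39⁻¹ mod 100 explicitly. Euclid's algorithm: 100 = 2·39 + 22, 39 = 1·22 + 17, 22 = 1·17 + 5, 17 = 3·5 + 2, 5 = 2·2 + 1; back-substituting gives 1 = 59·39 − 23·100, so 39⁻¹ ≡ 59 (mod 100).
Then y ↦ 59(y − 73) is a two-sided inverse to g, so every y ∈ ℤ_{100} has a preimage.
So g is bijective.
Since g is bijective, we compute g⁻¹(7): solve 39x + 73 ≡ 7 (mod 100), i.e. 39x ≡ 34 (mod 100).
Multiplying by 39⁻¹ = 59 gives x ≡ 59·34 = 2006 = 20·100 + 6 ≡ 6 (mod 100).
Check: g(6) = 39·6 + 73 = 307 = 3·100 + 7 ≡ 7 (mod 100).

6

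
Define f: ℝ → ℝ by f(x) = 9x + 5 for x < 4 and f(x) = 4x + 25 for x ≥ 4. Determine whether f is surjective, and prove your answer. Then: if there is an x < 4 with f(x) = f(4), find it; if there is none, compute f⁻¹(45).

Both pieces are strictly increasing (slopes 9 and 4), so each is injective on its own interval.
The left piece maps (−∞, 4) onto (−∞, 41); the right piece maps [4, ∞) onto [41, ∞).
These images together cover ℝ, so f is surjective.
Because the two images are disjoint, no x < 4 has f(x) = f(4), so we compute f⁻¹(45): 45 lies in [41, ∞), so solve 4x + 25 = 45: x = (45 − 25)/4 = 5.

5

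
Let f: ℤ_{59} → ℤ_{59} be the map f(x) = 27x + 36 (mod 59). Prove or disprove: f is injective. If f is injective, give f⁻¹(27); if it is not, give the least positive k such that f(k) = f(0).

If f(a) = f(b), then 27a ≡ 27b (mod 59). Because gcd(27, 59) = 1, we may cancel 27 to get a ≡ b (mod 59).
Thus f is injective.
We now compute 27⁻¹ mod 59 explicitly. Euclid's algorithm: 59 = 2·27 + 5, 27 = 5·5 + 2, 5 = 2·2 + 1; back-substituting gives 1 = 35·27 − 16·59, so 27⁻¹ ≡ 35 (mod 59).
Since f is injective, we find f⁻¹(27): we need 27x ≡ 27 − 36 ≡ 50 (mod 59). Using 27⁻¹ = 35: x ≡ 35·50 = 1750 = 29·59 + 39, so x = 39.
Check: f(39) = 27·39 + 36 = 1089 = 18·59 + 27 ≡ 27 (mod 59).

39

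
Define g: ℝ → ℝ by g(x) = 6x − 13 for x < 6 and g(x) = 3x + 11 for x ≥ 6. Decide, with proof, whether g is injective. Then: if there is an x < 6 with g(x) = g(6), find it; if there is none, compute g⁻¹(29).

6

Both pieces are strictly increasing (slopes 6 and 3), so each is injective on its own interval.
The left piece maps (−∞, 6) onto (−∞, 23); the right piece maps [6, ∞) onto [29, ∞).
These images are disjoint, so no value is attained by both pieces. Therefore g is injective.
Because the two images are disjoint, no x < 6 has g(x) = g(6), so we compute g⁻¹(29): 29 lies in [29, ∞), so solve 3x + 11 = 29: x = (29 − 11)/3 = 6.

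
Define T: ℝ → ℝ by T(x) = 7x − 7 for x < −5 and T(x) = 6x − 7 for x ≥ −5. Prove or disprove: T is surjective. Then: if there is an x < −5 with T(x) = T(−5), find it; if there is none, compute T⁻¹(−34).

-9/2

Both pieces are strictly increasing (slopes 7 and 6), so each is injective on its own interval.
The left piece maps (−∞, −5) onto (−∞, −42); the right piece maps [−5, ∞) onto [−37, ∞).
The union (−∞, −42) ∪ [−37, ∞) omits the interval between −42 and −37; in particular −42 has no preimage. So T is not surjective.
Because the two images are disjoint, no x < −5 has T(x) = T(−5), so we compute T⁻¹(−34): −34 lies in [−37, ∞), so solve 6x − 7 = −34: x = (−34 + 7)/6 = −9/2.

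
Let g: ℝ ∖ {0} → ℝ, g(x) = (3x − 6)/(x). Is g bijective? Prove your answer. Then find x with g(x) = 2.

6

If g(x) = 3, cross-multiplying gives 1(3x − 6) = 3(x), which simplifies to −6 = 0 — false.  So 3 has no preimage and g is not surjective.
Therefore g is not bijective.
Solving g(x) = 2: cross-multiplying gives 3x − 6 = 2(x), which rearranges to 1x = 6, so x = 6.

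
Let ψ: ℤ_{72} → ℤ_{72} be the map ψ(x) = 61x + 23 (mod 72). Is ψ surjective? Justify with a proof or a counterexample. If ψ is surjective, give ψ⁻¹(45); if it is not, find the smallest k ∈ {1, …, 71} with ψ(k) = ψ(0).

70

By definition, ψ is surjective if every y in the codomain equals ψ(x) for some x in the domain.
Since gcd(61, 72) = 1, 61 is invertible modulo 72. Euclid's algorithm: 72 = 1·61 + 11, 61 = 5·11 + 6, 11 = 1·6 + 5, 6 = 1·5 + 1; back-substituting gives 1 = 13·61 − 11·72, so 61⁻¹ ≡ 13 (mod 72).
Then y ↦ 13(y − 23) is a two-sided inverse to ψ, so every y ∈ ℤ_{72} has a preimage.
Hence ψ is surjective.
Since ψ is surjective, we find ψ⁻¹(45): we need 61x ≡ 45 − 23 ≡ 22 (mod 72). Using 61⁻¹ = 13: x ≡ 13·22 = 286 = 3·72 + 70, so x = 70.
Check: ψ(70) = 61·70 + 23 = 4293 = 59·72 + 45 ≡ 45 (mod 72).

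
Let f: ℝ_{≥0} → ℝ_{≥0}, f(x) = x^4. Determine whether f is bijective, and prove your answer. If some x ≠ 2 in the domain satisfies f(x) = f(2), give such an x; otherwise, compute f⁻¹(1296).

6

On ℝ_{≥0}, x ↦ x^4 is strictly increasing (injective) and for any y ∈ ℝ_{≥0} the 4th root y^{1/4} lies in ℝ_{≥0} (surjective). So f is bijective.
Since x ↦ x^4 is strictly increasing on ℝ_{≥0}, it is injective there, so no x ≠ 2 in the domain has f(x) = f(2). We therefore compute f⁻¹(1296) = 1296^{1/4} = 6 (indeed 6^4 = 1296).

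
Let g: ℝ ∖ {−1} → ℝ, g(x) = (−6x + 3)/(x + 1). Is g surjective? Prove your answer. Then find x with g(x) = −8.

If g(x) = −6, cross-multiplying gives 1(−6x + 3) = −6(x + 1), which simplifies to 3 = −6 — false.  So −6 has no preimage and g is not surjective.
Solving g(x) = −8: cross-multiplying gives −6x + 3 = −8(x + 1), which rearranges to 2x = −11, so x = −11/2.

-11/2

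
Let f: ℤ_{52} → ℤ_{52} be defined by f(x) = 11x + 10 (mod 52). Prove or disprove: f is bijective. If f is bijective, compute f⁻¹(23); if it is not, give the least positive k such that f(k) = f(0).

If f(a) = f(b), then 11a ≡ 11b (mod 52). Because gcd(11, 52) = 1, we may cancel 11 to get a ≡ b (mod 52).
We now compute 11⁻¹ mod 52 explicitly. Euclid's algorithm: 52 = 4·11 + 8, 11 = 1·8 + 3, 8 = 2·3 + 2, 3 = 1·2 + 1; back-substituting gives 1 = 19·11 − 4·52, so 11⁻¹ ≡ 19 (mod 52).
Then y ↦ 19(y − 10) is a two-sided inverse to f, so every y ∈ ℤ_{52} has a preimage.
Hence f is bijective.
Since f is bijective, we find f⁻¹(23): we need 11x ≡ 23 − 10 ≡ 13 (mod 52). Using 11⁻¹ = 19: x ≡ 19·13 = 247 = 4·52 + 39, so x = 39.
Check: f(39) = 11·39 + 10 = 439 = 8·52 + 23 ≡ 23 (mod 52).

39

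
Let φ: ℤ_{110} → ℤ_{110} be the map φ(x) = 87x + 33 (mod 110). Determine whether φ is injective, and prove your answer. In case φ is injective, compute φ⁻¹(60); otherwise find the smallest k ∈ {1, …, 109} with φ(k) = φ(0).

Recall that injectivity means: for all u, v in the domain, φ(u) = φ(v) implies u = v.
If φ(u) = φ(v), then 87u ≡ 87v (mod 110). Because gcd(87, 110) = 1, we may cancel 87 to get u ≡ v (mod 110).
Hence φ is injective.
We now compute 87⁻¹ mod 110 explicitly. Euclid's algorithm: 110 = 1·87 + 23, 87 = 3·23 + 18, 23 = 1·18 + 5, 18 = 3·5 + 3, 5 = 1·3 + 2, 3 = 1·2 + 1; back-substituting gives 1 = 43·87 − 34·110, so 87⁻¹ ≡ 43 (mod 110).
Since φ is injective, we find φ⁻¹(60): we need 87x ≡ 60 − 33 ≡ 27 (mod 110). Using 87⁻¹ = 43: x ≡ 43·27 = 1161 = 10·110 + 61, so x = 61.
Check: φ(61) = 87·61 + 33 = 5340 = 48·110 + 60 ≡ 60 (mod 110).

61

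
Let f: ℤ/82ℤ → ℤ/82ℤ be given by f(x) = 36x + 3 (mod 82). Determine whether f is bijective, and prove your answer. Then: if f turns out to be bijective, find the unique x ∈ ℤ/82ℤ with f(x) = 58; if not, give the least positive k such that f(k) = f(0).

41

Recall: f is injective if f(s) = f(t) implies s = t.
We have gcd(36, 82) = 2 > 1. Taking s = 0 and t = 41: f(0) = 3 and f(41) = 36·41 + 3 = 1479 ≡ 3 (mod 82).
So f(0) = f(41) while 0 ≠ 41, therefore f is not injective, hence not bijective.
Since f is not bijective, we find the least positive k with f(k) = f(0): this means 36k ≡ 0 (mod 82), i.e. 82 ∣ 36k. Since gcd(36, 82) = 2, dividing through by 2 this holds exactly when 41 ∣ 18k, and as gcd(18, 41) = 1, exactly when 41 ∣ k.
The smallest positive such k is 41.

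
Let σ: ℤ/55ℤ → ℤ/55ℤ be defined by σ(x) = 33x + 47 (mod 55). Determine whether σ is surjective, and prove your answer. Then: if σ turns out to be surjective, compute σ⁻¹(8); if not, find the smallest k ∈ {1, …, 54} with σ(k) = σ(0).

Since gcd(33, 55) = 11, we have 33x ≡ 0 (mod 11) for all x, so σ(x) ≡ 3 (mod 11).
But 0 ≢ 3 (mod 11), so 0 ∈ ℤ/55ℤ has no preimage. Therefore σ is not surjective.
Since σ is not surjective, we find the least positive k with σ(k) = σ(0): this means 33k ≡ 0 (mod 55), i.e. 55 ∣ 33k. Since gcd(33, 55) = 11, dividing through by 11 this holds exactly when 5 ∣ 3k, and as gcd(3, 5) = 1, exactly when 5 ∣ k.
The smallest positive such k is 5.

5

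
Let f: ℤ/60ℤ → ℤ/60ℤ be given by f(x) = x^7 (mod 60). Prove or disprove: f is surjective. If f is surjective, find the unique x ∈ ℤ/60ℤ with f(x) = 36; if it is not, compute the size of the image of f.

45

f(0) = 0^7 = 0.
f(30): Repeated squaring mod 60: 30^1 ≡ 30, 30^2 ≡ 30² = 900 ≡ 0, 30^4 ≡ 0² = 0. Since 7 = 4 + 2 + 1, 30^7 ≡ 0·0·30: 0·0 = 0, then 0·30 = 0. So 30^7 ≡ 0 (mod 60).
So f(0) = f(30) = 0 while 0 ≠ 30, so f is not injective.
A non-injective map from the 60-element set ℤ/60ℤ to itself takes at most 59 distinct values, so it cannot be surjective. Thus f is not surjective.
Since f is not surjective, we determine |image(f)|. Computing x^7 mod 60 for each x (by repeated squaring, reducing mod 60 at every step), the values f(0), f(1), …, f(59) are: 0, 1, 8, 27, 4, 5, 36, 43, 32, 9, 40, 11, 48, 37, 44, 15, 16, 53, 12, 19, 20, 21, 28, 47, 24, 25, 56, 3, 52, 29, 0, 31, 8, 57, 4, 35, 36, 13, 32, 39, 40, 41, 48, 7, 44, 45, 16, 23, 12, 49, 20, 51, 28, 17, 24, 55, 56, 33, 52, 59.
The distinct values are {0, 1, 3, 4, 5, 7, 8, 9, 11, 12, 13, 15, 16, 17, 19, 20, 21, 23, 24, 25, 27, 28, 29, 31, 32, 33, 35, 36, 37, 39, 40, 41, 43, 44, 45, 47, 48, 49, 51, 52, 53, 55, 56, 57, 59}; there are 45 of them.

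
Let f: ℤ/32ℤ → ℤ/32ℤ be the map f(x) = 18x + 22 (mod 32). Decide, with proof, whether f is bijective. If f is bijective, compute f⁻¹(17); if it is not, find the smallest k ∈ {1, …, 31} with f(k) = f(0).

By definition, f is injective if f(s) = f(t) implies s = t.
We have gcd(18, 32) = 2 > 1. Taking s = 0 and t = 16: f(0) = 22 and f(16) = 18·16 + 22 = 310 ≡ 22 (mod 32).
So f(0) = f(16) while 0 ≠ 16, so f is not injective, hence not bijective.
Since f is not bijective, we find the least positive k with f(k) = f(0): this means 18k ≡ 0 (mod 32), i.e. 32 ∣ 18k. Since gcd(18, 32) = 2, dividing through by 2 this holds exactly when 16 ∣ 9k, and as gcd(9, 16) = 1, exactly when 16 ∣ k.
The smallest positive such k is 16.

16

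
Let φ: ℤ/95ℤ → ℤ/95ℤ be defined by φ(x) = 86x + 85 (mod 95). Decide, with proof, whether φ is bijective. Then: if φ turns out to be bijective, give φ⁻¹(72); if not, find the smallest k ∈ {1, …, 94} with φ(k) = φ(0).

12

Suppose φ(u) = φ(v) in ℤ/95ℤ. Then 86u + 85 ≡ 86v + 85 (mod 95), therefore 86(u − v) ≡ 0 (mod 95).
Since gcd(86, 95) = 1, 86 is invertible modulo 95, so u − v ≡ 0 (mod 95), i.e. u = v.
We now compute 86⁻¹ mod 95 explicitly. Euclid's algorithm: 95 = 1·86 + 9, 86 = 9·9 + 5, 9 = 1·5 + 4, 5 = 1·4 + 1; back-substituting gives 1 = 21·86 − 19·95, so 86⁻¹ ≡ 21 (mod 95).
Then y ↦ 21(y − 85) is a two-sided inverse to φ, so every y ∈ ℤ/95ℤ has a preimage.
So φ is bijective.
Since φ is bijective, we find φ⁻¹(72): we need 86x ≡ 72 − 85 ≡ 82 (mod 95). Using 86⁻¹ = 21: x ≡ 21·82 = 1722 = 18·95 + 12, so x = 12.
Check: φ(12) = 86·12 + 85 = 1117 = 11·95 + 72 ≡ 72 (mod 95).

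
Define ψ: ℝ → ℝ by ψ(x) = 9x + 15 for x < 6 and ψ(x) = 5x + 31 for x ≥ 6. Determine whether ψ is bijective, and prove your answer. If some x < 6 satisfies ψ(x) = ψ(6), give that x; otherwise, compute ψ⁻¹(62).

46/9

Both pieces are strictly increasing (slopes 9 and 5), so each is injective on its own interval.
The left piece maps (−∞, 6) onto (−∞, 69); the right piece maps [6, ∞) onto [61, ∞).
These images overlap. In particular ψ(6) = 61 (right piece), and solving 9x + 15 = 61 on the left piece gives x = 46/9 < 6.
So ψ(46/9) = ψ(6) with 46/9 ≠ 6, and ψ is not injective, hence not bijective. This x = 46/9 is the requested value below 6.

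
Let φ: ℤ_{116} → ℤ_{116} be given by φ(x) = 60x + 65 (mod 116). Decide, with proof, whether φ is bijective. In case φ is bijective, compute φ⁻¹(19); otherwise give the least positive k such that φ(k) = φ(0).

29

We have gcd(60, 116) = 4 > 1. Taking u = 0 and v = 29: φ(0) = 65 and φ(29) = 60·29 + 65 = 1805 ≡ 65 (mod 116).
So φ(0) = φ(29) while 0 ≠ 29, so φ is not injective, hence not bijective.
Since φ is not bijective, we find the least positive k with φ(k) = φ(0): this means 60k ≡ 0 (mod 116), i.e. 116 ∣ 60k. Since gcd(60, 116) = 4, dividing through by 4 this holds exactly when 29 ∣ 15k, and as gcd(15, 29) = 1, exactly when 29 ∣ k.
The smallest positive such k is 29.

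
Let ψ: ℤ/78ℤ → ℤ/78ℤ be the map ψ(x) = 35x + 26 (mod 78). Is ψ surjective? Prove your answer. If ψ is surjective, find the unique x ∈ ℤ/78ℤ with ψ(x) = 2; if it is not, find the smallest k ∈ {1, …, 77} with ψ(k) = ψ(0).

6

Since gcd(35, 78) = 1, 35 is invertible modulo 78. Euclid's algorithm: 78 = 2·35 + 8, 35 = 4·8 + 3, 8 = 2·3 + 2, 3 = 1·2 + 1; back-substituting gives 1 = 29·35 − 13·78, so 35⁻¹ ≡ 29 (mod 78).
Then y ↦ 29(y − 26) is a two-sided inverse to ψ, so every y ∈ ℤ/78ℤ has a preimage.
Thus ψ is surjective.
Since ψ is surjective, we find ψ⁻¹(2): we need 35x ≡ 2 − 26 ≡ 54 (mod 78). Using 35⁻¹ = 29: x ≡ 29·54 = 1566 = 20·78 + 6, so x = 6.
Check: ψ(6) = 35·6 + 26 = 236 = 3·78 + 2 ≡ 2 (mod 78).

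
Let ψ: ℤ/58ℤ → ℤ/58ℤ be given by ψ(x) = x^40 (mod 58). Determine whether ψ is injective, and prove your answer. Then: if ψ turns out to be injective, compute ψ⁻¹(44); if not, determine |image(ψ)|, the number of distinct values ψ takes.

ψ(3): Repeated squaring mod 58: 3^1 ≡ 3, 3^2 ≡ 3² = 9, 3^4 ≡ 9² = 81 ≡ 23, 3^8 ≡ 23² = 529 ≡ 7, 3^16 ≡ 7² = 49, 3^32 ≡ 49² = 2401 ≡ 23. Since 40 = 32 + 8, 3^40 ≡ 23·7: 23·7 = 161 ≡ 45. So 3^40 ≡ 45 (mod 58).
ψ(7): Repeated squaring mod 58: 7^1 ≡ 7, 7^2 ≡ 7² = 49, 7^4 ≡ 49² = 2401 ≡ 23, 7^8 ≡ 23² = 529 ≡ 7, 7^16 ≡ 7² = 49, 7^32 ≡ 49² = 2401 ≡ 23. Since 40 = 32 + 8, 7^40 ≡ 23·7: 23·7 = 161 ≡ 45. So 7^40 ≡ 45 (mod 58).
So ψ(3) = ψ(7) = 45 while 3 ≠ 7, so ψ is not injective.
Since ψ is not injective, we determine |image(ψ)|. Computing x^40 mod 58 for each x (by repeated squaring, reducing mod 58 at every step), the values ψ(0), ψ(1), …, ψ(57) are: 0, 1, 36, 45, 20, 7, 54, 45, 24, 53, 20, 23, 30, 23, 54, 25, 52, 1, 52, 49, 24, 53, 16, 25, 36, 49, 16, 7, 30, 29, 30, 7, 16, 49, 36, 25, 16, 53, 24, 49, 52, 1, 52, 25, 54, 23, 30, 23, 20, 53, 24, 45, 54, 7, 20, 45, 36, 1.
The distinct values are {0, 1, 7, 16, 20, 23, 24, 25, 29, 30, 36, 45, 49, 52, 53, 54}; there are 16 of them.

16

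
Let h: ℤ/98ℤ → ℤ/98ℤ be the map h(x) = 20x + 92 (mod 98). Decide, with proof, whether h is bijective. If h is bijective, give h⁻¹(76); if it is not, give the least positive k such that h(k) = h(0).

49

We have gcd(20, 98) = 2 > 1. Taking s = 0 and t = 49: h(0) = 92 and h(49) = 20·49 + 92 = 1072 ≡ 92 (mod 98).
So h(0) = h(49) while 0 ≠ 49, so h is not injective, hence not bijective.
Since h is not bijective, we find the least positive k with h(k) = h(0): this means 20k ≡ 0 (mod 98), i.e. 98 ∣ 20k. Since gcd(20, 98) = 2, dividing through by 2 this holds exactly when 49 ∣ 10k, and as gcd(10, 49) = 1, exactly when 49 ∣ k.
The smallest positive such k is 49.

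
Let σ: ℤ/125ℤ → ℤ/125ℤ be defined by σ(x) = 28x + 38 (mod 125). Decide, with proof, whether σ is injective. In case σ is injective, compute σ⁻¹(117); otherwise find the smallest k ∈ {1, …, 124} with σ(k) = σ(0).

By definition, σ is injective when σ(a) = σ(b) forces a = b.
If σ(a) = σ(b), then 28a ≡ 28b (mod 125). Because gcd(28, 125) = 1, we may cancel 28 to get a ≡ b (mod 125).
Hence σ is injective.
We now compute 28⁻¹ mod 125 explicitly. Euclid's algorithm: 125 = 4·28 + 13, 28 = 2·13 + 2, 13 = 6·2 + 1; back-substituting gives 1 = 67·28 − 15·125, so 28⁻¹ ≡ 67 (mod 125).
Since σ is injective, we find σ⁻¹(117): we need 28x ≡ 117 − 38 ≡ 79 (mod 125). Using 28⁻¹ = 67: x ≡ 67·79 = 5293 = 42·125 + 43, so x = 43.
Check: σ(43) = 28·43 + 38 = 1242 = 9·125 + 117 ≡ 117 (mod 125).

43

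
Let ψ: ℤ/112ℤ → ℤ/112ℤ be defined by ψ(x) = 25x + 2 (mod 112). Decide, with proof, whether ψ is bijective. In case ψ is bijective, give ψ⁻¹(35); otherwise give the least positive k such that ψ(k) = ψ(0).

73

If ψ(s) = ψ(t), then 25s ≡ 25t (mod 112). Because gcd(25, 112) = 1, we may cancel 25 to get s ≡ t (mod 112).
We now compute 25⁻¹ mod 112 explicitly. Euclid's algorithm: 112 = 4·25 + 12, 25 = 2·12 + 1; back-substituting gives 1 = 9·25 − 2·112, so 25⁻¹ ≡ 9 (mod 112).
Then y ↦ 9(y − 2) is a two-sided inverse to ψ, so every y ∈ ℤ/112ℤ has a preimage.
So ψ is bijective.
Since ψ is bijective, we find ψ⁻¹(35): we need 25x ≡ 35 − 2 ≡ 33 (mod 112). Using 25⁻¹ = 9: x ≡ 9·33 = 297 = 2·112 + 73, so x = 73.
Check: ψ(73) = 25·73 + 2 = 1827 = 16·112 + 35 ≡ 35 (mod 112).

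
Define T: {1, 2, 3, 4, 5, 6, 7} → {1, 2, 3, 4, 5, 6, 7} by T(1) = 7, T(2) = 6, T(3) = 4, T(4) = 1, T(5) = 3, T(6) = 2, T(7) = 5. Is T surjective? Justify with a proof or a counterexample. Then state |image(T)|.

7

Every element of the codomain has a preimage: 1 = T(4), 2 = T(6), 3 = T(5), 4 = T(3), 5 = T(7), 6 = T(2), 7 = T(1).
So T is surjective.
The image of T is {1, 2, 3, 4, 5, 6, 7}, which has 7 elements.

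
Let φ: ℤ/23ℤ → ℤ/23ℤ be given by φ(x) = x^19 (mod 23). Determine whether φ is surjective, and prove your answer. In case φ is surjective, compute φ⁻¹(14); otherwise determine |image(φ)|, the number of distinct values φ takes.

Since 23 is prime, the nonzero elements of ℤ/23ℤ form a cyclic group of order 22.
As gcd(19, 22) = 1, raising to the 19th power is a bijection on this group: if u^19 ≡ v^19 then (uv^{−1})^19 = 1, and the only element of order dividing gcd(19, 22) = 1 is 1, so u = v.
With φ(0) = 0 this makes φ injective on all of ℤ/23ℤ, hence bijective (finite equal-size domain and codomain). In particular φ is surjective.
Since φ is surjective, we find the preimage of 14. The inverse of x ↦ x^19 on (ℤ/23ℤ)^× is x ↦ x^7, because 19·7 = 133 = 6·22 + 1 ≡ 1 (mod 22) and x^{22} = 1 for x ≠ 0 (Fermat). So φ⁻¹(14) = 14^7 mod 23.
Repeated squaring mod 23: 14^1 ≡ 14, 14^2 ≡ 14² = 196 ≡ 12, 14^4 ≡ 12² = 144 ≡ 6. Since 7 = 4 + 2 + 1, 14^7 ≡ 6·12·14: 6·12 = 72 ≡ 3, then 3·14 = 42 ≡ 19. So 14^7 ≡ 19 (mod 23).
Hence φ⁻¹(14) = 19.

19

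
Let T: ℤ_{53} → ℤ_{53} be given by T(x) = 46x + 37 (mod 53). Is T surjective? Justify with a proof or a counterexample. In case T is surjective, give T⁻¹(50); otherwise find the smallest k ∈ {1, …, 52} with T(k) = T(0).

36

Since gcd(46, 53) = 1, 46 is invertible modulo 53. Euclid's algorithm: 53 = 1·46 + 7, 46 = 6·7 + 4, 7 = 1·4 + 3, 4 = 1·3 + 1; back-substituting gives 1 = 15·46 − 13·53, so 46⁻¹ ≡ 15 (mod 53).
Then y ↦ 15(y − 37) is a two-sided inverse to T, so every y ∈ ℤ_{53} has a preimage.
Thus T is surjective.
Since T is surjective, we compute T⁻¹(50): solve 46x + 37 ≡ 50 (mod 53), i.e. 46x ≡ 13 (mod 53).
Multiplying by 46⁻¹ = 15 gives x ≡ 15·13 = 195 = 3·53 + 36 ≡ 36 (mod 53).
Check: T(36) = 46·36 + 37 = 1693 = 31·53 + 50 ≡ 50 (mod 53).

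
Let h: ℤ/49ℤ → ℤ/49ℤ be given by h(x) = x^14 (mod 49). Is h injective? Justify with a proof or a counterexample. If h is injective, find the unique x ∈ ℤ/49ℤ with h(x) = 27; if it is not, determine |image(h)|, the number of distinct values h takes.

4

h(3): Repeated squaring mod 49: 3^1 ≡ 3, 3^2 ≡ 3² = 9, 3^4 ≡ 9² = 81 ≡ 32, 3^8 ≡ 32² = 1024 ≡ 44. Since 14 = 8 + 4 + 2, 3^14 ≡ 44·32·9: 44·32 = 1408 ≡ 36, then 36·9 = 324 ≡ 30. So 3^14 ≡ 30 (mod 49).
h(4): Repeated squaring mod 49: 4^1 ≡ 4, 4^2 ≡ 4² = 16, 4^4 ≡ 16² = 256 ≡ 11, 4^8 ≡ 11² = 121 ≡ 23. Since 14 = 8 + 4 + 2, 4^14 ≡ 23·11·16: 23·11 = 253 ≡ 8, then 8·16 = 128 ≡ 30. So 4^14 ≡ 30 (mod 49).
So h(3) = h(4) = 30 while 3 ≠ 4, thus h is not injective.
Since h is not injective, we determine |image(h)|. Computing x^14 mod 49 for each x (by repeated squaring, reducing mod 49 at every step), the values h(0), h(1), …, h(48) are: 0, 1, 18, 30, 30, 18, 1, 0, 1, 18, 30, 30, 18, 1, 0, 1, 18, 30, 30, 18, 1, 0, 1, 18, 30, 30, 18, 1, 0, 1, 18, 30, 30, 18, 1, 0, 1, 18, 30, 30, 18, 1, 0, 1, 18, 30, 30, 18, 1.
The distinct values are {0, 1, 18, 30}; there are 4 of them.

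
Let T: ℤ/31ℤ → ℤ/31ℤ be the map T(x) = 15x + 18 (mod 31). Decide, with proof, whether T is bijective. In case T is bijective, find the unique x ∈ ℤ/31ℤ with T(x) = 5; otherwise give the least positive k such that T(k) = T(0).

By definition, injectivity means: for all a, b in the domain, T(a) = T(b) implies a = b.
Suppose T(a) = T(b) in ℤ/31ℤ. Then 15a + 18 ≡ 15b + 18 (mod 31), hence 15(a − b) ≡ 0 (mod 31).
Since gcd(15, 31) = 1, 15 is invertible modulo 31, so a − b ≡ 0 (mod 31), i.e. a = b.
We now compute 15⁻¹ mod 31 explicitly. Euclid's algorithm: 31 = 2·15 + 1; back-substituting gives 1 = 29·15 − 14·31, so 15⁻¹ ≡ 29 (mod 31).
Then y ↦ 29(y − 18) is a two-sided inverse to T, so every y ∈ ℤ/31ℤ has a preimage.
Thus T is bijective.
Since T is bijective, we find T⁻¹(5): we need 15x ≡ 5 − 18 ≡ 18 (mod 31). Using 15⁻¹ = 29: x ≡ 29·18 = 522 = 16·31 + 26, so x = 26.
Check: T(26) = 15·26 + 18 = 408 = 13·31 + 5 ≡ 5 (mod 31).

26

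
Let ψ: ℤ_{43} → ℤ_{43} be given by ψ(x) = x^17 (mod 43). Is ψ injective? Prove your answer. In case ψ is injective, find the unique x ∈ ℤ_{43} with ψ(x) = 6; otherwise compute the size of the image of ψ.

Since 43 is prime, the nonzero elements of ℤ_{43} form a cyclic group of order 42.
As gcd(17, 42) = 1, raising to the 17th power is a bijection on this group: if s^17 ≡ t^17 then (st^{−1})^17 = 1, and the only element of order dividing gcd(17, 42) = 1 is 1, so s = t.
With ψ(0) = 0 this makes ψ injective on all of ℤ_{43}, hence bijective (finite equal-size domain and codomain). In particular ψ is injective.
Since ψ is injective, we find the preimage of 6. The inverse of x ↦ x^17 on (ℤ_{43})^× is x ↦ x^5, because 17·5 = 85 = 2·42 + 1 ≡ 1 (mod 42) and x^{42} = 1 for x ≠ 0 (Fermat). So ψ⁻¹(6) = 6^5 mod 43.
Repeated squaring mod 43: 6^1 ≡ 6, 6^2 ≡ 6² = 36, 6^4 ≡ 36² = 1296 ≡ 6. Since 5 = 4 + 1, 6^5 ≡ 6·6: 6·6 = 36. So 6^5 ≡ 36 (mod 43).
Hence ψ⁻¹(6) = 36.

36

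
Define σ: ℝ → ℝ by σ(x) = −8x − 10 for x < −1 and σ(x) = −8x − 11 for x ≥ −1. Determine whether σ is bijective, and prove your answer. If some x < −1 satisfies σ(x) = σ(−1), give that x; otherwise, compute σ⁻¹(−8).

Both pieces are strictly decreasing (slopes −8 and −8), so each is injective on its own interval.
The left piece maps (−∞, −1) onto (−2, ∞); the right piece maps [−1, ∞) onto (−∞, −3].
The images leave a gap (−2 has no preimage), so σ is not surjective, hence not bijective.
Because the two images are disjoint, no x < −1 has σ(x) = σ(−1), so we compute σ⁻¹(−8): −8 lies in (−∞, −3], so solve −8x − 11 = −8: x = (−8 + 11)/(−8) = −3/8.

-3/8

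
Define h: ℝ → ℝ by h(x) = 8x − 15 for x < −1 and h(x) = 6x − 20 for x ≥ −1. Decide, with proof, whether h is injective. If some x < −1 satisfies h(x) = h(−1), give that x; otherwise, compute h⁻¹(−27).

Both pieces are strictly increasing (slopes 8 and 6), so each is injective on its own interval.
The left piece maps (−∞, −1) onto (−∞, −23); the right piece maps [−1, ∞) onto [−26, ∞).
These images overlap. In particular h(−1) = −26 (right piece), and solving 8x − 15 = −26 on the left piece gives x = −11/8 < −1.
So h(−11/8) = h(−1) with −11/8 ≠ −1, and h is not injective. This x = −11/8 is the requested value below −1.

-11/8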